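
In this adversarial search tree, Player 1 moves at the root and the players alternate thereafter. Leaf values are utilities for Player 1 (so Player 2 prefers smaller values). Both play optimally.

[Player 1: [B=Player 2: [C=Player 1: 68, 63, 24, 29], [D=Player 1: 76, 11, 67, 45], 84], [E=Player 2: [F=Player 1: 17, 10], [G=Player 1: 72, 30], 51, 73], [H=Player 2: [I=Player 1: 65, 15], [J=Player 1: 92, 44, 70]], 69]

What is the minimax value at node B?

68

C: max(68, 63, 24, 29) = 68
D: max(76, 11, 67, 45) = 76
B: min(68, 76, 84) = 68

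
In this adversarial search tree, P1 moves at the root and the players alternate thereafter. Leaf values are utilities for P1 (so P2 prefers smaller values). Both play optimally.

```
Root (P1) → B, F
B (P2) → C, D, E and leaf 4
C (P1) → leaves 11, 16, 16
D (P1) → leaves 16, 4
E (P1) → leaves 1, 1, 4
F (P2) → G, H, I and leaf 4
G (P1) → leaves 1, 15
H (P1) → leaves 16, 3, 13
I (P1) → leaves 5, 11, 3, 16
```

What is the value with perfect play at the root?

C (P1): max(11, 16, 16) = 16
D (P1): max(16, 4) = 16
E (P1): max(1, 1, 4) = 4
B (P2): min(16, 16, 4, 4) = 4
G (P1): max(1, 15) = 15
H (P1): max(16, 3, 13) = 16
I (P1): max(5, 11, 3, 16) = 16
F (P2): min(15, 16, 16, 4) = 4
Root (P1): max(4, 4) = 4

4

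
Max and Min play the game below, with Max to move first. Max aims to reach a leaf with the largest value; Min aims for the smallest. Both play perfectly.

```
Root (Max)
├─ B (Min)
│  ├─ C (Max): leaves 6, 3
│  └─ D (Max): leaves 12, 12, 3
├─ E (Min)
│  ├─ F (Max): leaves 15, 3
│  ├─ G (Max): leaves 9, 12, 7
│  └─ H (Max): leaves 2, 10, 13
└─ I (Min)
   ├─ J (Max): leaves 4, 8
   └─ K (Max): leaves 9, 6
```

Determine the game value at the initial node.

C (Max): max(6, 3) = 6
D (Max): max(12, 12, 3) = 12
B (Min): min(6, 12) = 6
F (Max): max(15, 3) = 15
G (Max): max(9, 12, 7) = 12
H (Max): max(2, 10, 13) = 13
E (Min): min(15, 12, 13) = 12
J (Max): max(4, 8) = 8
K (Max): max(9, 6) = 9
I (Min): min(8, 9) = 8
Root (Max): max(6, 12, 8) = 12

12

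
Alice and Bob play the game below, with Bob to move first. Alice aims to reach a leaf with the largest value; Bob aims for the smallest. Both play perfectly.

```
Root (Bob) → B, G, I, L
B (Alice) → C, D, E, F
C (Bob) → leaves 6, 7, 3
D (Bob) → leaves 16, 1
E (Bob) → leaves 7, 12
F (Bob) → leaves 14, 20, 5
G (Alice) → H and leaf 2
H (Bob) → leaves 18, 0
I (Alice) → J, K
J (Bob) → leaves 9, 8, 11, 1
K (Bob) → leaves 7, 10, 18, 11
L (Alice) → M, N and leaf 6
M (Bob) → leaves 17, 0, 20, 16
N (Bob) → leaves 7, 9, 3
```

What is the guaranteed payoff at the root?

C (Bob): min(6, 7, 3) = 3
D (Bob): min(16, 1) = 1
E (Bob): min(7, 12) = 7
F (Bob): min(14, 20, 5) = 5
B (Alice): max(3, 1, 7, 5) = 7
H (Bob): min(18, 0) = 0
G (Alice): max(0, 2) = 2
J (Bob): min(9, 8, 11, 1) = 1
K (Bob): min(7, 10, 18, 11) = 7
I (Alice): max(1, 7) = 7
M (Bob): min(17, 0, 20, 16) = 0
N (Bob): min(7, 9, 3) = 3
L (Alice): max(0, 3, 6) = 6
Root (Bob): min(7, 2, 7, 6) = 2

2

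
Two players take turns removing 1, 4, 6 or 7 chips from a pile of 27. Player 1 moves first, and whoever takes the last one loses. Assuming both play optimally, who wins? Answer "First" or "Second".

Compute winning (W) and losing (L) positions by backward induction:
i:   0  1  2  3  4  5  6  7  8  9 10 11 12 13 14 15 16 17 18 19 20 21 22 23 24 25 26 27
     W  L  W  L  W  W  L  W  W  W  W  L  W  W  L  W  L  W  W  L  W  W  W  W  L  W  W  L
Position 27 is L, so the second player wins.

Second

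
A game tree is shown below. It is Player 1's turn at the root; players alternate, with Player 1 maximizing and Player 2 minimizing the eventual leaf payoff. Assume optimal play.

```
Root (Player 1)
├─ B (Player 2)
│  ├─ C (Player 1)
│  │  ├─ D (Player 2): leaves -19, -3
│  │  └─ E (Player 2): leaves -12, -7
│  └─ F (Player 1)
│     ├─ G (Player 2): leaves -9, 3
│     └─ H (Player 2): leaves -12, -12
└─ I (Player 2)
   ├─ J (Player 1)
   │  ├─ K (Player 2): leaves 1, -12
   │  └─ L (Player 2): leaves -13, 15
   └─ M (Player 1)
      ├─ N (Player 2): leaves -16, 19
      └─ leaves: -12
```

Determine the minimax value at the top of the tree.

D (Player 2): min(-19, -3) = -19
E (Player 2): min(-12, -7) = -12
C (Player 1): max(-19, -12) = -12
G (Player 2): min(-9, 3) = -9
H (Player 2): min(-12, -12) = -12
F (Player 1): max(-9, -12) = -9
B (Player 2): min(-12, -9) = -12
K (Player 2): min(1, -12) = -12
L (Player 2): min(-13, 15) = -13
J (Player 1): max(-12, -13) = -12
N (Player 2): min(-16, 19) = -16
M (Player 1): max(-16, -12) = -12
I (Player 2): min(-12, -12) = -12
Root (Player 1): max(-12, -12) = -12

-12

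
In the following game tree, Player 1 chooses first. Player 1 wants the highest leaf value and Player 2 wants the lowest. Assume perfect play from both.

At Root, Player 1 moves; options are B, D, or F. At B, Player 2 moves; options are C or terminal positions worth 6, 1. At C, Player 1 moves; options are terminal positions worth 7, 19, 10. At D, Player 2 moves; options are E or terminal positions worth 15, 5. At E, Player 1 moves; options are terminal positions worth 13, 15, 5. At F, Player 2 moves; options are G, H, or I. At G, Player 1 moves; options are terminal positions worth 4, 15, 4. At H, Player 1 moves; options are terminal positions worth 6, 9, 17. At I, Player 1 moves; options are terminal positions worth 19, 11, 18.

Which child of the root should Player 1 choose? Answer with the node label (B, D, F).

F

C (Player 1): max(7, 19, 10) = 19
B (Player 2): min(19, 6, 1) = 1
E (Player 1): max(13, 15, 5) = 15
D (Player 2): min(15, 15, 5) = 5
G (Player 1): max(4, 15, 4) = 15
H (Player 1): max(6, 9, 17) = 17
I (Player 1): max(19, 11, 18) = 19
F (Player 2): min(15, 17, 19) = 15
Root (Player 1): max(1, 5, 15) = 15
Player 1 picks the child with the highest value: F (value 15).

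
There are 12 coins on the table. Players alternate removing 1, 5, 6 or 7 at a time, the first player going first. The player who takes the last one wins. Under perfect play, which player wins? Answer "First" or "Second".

Second

Positions where the player to move wins (W) vs loses (L):
i:   0  1  2  3  4  5  6  7  8  9 10 11 12
     L  W  L  W  L  W  W  W  W  W  W  W  L
Position 12 is L, so the second player wins.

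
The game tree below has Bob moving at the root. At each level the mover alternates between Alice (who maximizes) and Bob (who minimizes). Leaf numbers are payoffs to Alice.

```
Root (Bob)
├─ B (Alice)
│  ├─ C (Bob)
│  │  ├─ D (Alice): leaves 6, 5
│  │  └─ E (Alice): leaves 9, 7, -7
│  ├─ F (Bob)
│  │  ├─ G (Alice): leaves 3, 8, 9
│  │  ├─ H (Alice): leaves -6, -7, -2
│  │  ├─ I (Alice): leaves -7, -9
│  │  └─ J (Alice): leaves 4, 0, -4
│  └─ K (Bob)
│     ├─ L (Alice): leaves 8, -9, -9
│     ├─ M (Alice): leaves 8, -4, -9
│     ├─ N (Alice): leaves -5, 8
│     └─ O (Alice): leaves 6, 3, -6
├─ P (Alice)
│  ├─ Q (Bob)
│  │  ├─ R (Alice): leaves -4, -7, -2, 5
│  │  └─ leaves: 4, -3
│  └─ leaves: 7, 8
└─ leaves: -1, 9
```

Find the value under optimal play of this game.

D (Alice): max(6, 5) = 6
E (Alice): max(9, 7, -7) = 9
C (Bob): min(6, 9) = 6
G (Alice): max(3, 8, 9) = 9
H (Alice): max(-6, -7, -2) = -2
I (Alice): max(-7, -9) = -7
J (Alice): max(4, 0, -4) = 4
F (Bob): min(9, -2, -7, 4) = -7
L (Alice): max(8, -9, -9) = 8
M (Alice): max(8, -4, -9) = 8
N (Alice): max(-5, 8) = 8
O (Alice): max(6, 3, -6) = 6
K (Bob): min(8, 8, 8, 6) = 6
B (Alice): max(6, -7, 6) = 6
R (Alice): max(-4, -7, -2, 5) = 5
Q (Bob): min(5, 4, -3) = -3
P (Alice): max(-3, 7, 8) = 8
Root (Bob): min(6, 8, -1, 9) = -1

-1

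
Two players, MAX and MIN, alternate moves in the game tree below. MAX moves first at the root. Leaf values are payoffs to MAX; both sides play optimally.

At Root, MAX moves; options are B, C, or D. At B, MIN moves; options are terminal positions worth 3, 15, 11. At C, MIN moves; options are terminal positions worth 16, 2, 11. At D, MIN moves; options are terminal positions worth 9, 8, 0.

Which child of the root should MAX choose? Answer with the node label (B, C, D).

B

B (MIN): min(3, 15, 11) = 3
C (MIN): min(16, 2, 11) = 2
D (MIN): min(9, 8, 0) = 0
Root (MAX): max(3, 2, 0) = 3
MAX picks the child with the highest value: B (value 3).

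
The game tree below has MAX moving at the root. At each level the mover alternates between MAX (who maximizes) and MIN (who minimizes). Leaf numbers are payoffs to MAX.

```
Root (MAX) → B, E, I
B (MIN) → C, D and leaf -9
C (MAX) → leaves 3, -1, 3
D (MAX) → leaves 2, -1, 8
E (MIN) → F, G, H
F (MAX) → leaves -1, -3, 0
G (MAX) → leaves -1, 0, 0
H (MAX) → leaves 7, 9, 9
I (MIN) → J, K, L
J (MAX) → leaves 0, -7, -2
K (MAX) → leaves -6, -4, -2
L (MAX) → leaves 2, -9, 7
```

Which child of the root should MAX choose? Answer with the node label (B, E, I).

C (MAX): max(3, -1, 3) = 3
D (MAX): max(2, -1, 8) = 8
B (MIN): min(3, 8, -9) = -9
F (MAX): max(-1, -3, 0) = 0
G (MAX): max(-1, 0, 0) = 0
H (MAX): max(7, 9, 9) = 9
E (MIN): min(0, 0, 9) = 0
J (MAX): max(0, -7, -2) = 0
K (MAX): max(-6, -4, -2) = -2
L (MAX): max(2, -9, 7) = 7
I (MIN): min(0, -2, 7) = -2
Root (MAX): max(-9, 0, -2) = 0
MAX picks the child with the highest value: E (value 0).

E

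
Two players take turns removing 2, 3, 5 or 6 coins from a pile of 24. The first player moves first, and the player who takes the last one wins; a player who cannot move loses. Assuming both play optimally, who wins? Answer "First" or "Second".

i:   0  1  2  3  4  5  6  7  8  9 10 11 12 13 14 15 16 17 18 19 20 21 22 23 24
     L  L  W  W  W  W  W  W  L  L  W  W  W  W  W  W  L  L  W  W  W  W  W  W  L
Position 24 is L, so the second player wins.

Second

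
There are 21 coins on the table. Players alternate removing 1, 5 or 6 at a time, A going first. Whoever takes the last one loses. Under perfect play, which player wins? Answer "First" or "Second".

First

Compute winning (W) and losing (L) positions by backward induction:
i:   0  1  2  3  4  5  6  7  8  9 10 11 12 13 14 15 16 17 18 19 20 21
     W  L  W  L  W  L  W  W  W  W  W  W  L  W  L  W  L  W  W  W  W  W
Position 21 is W, so the first player wins.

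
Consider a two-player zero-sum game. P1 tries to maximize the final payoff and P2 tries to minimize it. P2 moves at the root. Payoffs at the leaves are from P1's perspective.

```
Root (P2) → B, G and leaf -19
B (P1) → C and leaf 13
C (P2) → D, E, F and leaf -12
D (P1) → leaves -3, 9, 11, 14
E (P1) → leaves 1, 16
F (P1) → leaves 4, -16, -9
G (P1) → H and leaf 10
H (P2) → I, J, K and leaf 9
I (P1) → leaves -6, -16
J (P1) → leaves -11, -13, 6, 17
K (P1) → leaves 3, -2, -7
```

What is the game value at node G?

10

I: max(-6, -16) = -6
J: max(-11, -13, 6, 17) = 17
K: max(3, -2, -7) = 3
H: min(-6, 17, 3, 9) = -6
G: max(-6, 10) = 10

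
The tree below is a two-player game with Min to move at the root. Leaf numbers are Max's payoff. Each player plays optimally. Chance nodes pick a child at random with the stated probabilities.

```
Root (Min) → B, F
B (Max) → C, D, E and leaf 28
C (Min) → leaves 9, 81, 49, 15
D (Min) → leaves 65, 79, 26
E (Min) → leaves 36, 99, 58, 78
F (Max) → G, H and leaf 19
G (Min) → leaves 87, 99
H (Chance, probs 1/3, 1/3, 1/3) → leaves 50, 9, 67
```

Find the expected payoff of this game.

36

C (Min): min(9, 81, 49, 15) = 9
D (Min): min(65, 79, 26) = 26
E (Min): min(36, 99, 58, 78) = 36
B (Max): max(9, 26, 36, 28) = 36
G (Min): min(87, 99) = 87
H (Chance): 1/3·50 + 1/3·9 + 1/3·67 = 42
F (Max): max(87, 42, 19) = 87
Root (Min): min(36, 87) = 36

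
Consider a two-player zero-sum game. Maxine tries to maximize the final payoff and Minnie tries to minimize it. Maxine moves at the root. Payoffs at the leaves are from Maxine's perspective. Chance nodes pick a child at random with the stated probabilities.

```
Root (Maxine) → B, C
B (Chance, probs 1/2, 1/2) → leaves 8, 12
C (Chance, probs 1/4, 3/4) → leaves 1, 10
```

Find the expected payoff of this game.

B (Chance): 1/2·8 + 1/2·12 = 10
C (Chance): 1/4·1 + 3/4·10 = 7.75
Root (Maxine): max(10, 7.75) = 10

10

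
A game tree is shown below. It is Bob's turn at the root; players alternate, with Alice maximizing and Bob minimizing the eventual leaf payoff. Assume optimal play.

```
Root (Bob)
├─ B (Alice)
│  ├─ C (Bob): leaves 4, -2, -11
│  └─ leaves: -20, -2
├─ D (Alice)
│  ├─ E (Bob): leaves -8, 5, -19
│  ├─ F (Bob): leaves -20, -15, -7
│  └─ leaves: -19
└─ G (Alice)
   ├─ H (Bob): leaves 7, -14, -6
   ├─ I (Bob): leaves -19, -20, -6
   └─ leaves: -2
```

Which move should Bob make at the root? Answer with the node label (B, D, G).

D

C (Bob): min(4, -2, -11) = -11
B (Alice): max(-11, -20, -2) = -2
E (Bob): min(-8, 5, -19) = -19
F (Bob): min(-20, -15, -7) = -20
D (Alice): max(-19, -20, -19) = -19
H (Bob): min(7, -14, -6) = -14
I (Bob): min(-19, -20, -6) = -20
G (Alice): max(-14, -20, -2) = -2
Root (Bob): min(-2, -19, -2) = -19
Bob picks the child with the lowest value: D (value -19).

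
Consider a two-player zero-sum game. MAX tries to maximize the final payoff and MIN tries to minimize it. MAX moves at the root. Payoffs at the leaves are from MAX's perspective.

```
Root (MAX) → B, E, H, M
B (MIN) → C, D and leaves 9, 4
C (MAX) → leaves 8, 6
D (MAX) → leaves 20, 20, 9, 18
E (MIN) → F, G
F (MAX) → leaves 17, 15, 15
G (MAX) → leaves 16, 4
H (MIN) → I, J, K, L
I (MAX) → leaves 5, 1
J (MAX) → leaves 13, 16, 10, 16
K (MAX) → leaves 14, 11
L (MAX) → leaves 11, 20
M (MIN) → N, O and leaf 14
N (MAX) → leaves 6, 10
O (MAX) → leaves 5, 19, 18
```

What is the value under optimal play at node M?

N: max(6, 10) = 10
O: max(5, 19, 18) = 19
M: min(10, 19, 14) = 10

10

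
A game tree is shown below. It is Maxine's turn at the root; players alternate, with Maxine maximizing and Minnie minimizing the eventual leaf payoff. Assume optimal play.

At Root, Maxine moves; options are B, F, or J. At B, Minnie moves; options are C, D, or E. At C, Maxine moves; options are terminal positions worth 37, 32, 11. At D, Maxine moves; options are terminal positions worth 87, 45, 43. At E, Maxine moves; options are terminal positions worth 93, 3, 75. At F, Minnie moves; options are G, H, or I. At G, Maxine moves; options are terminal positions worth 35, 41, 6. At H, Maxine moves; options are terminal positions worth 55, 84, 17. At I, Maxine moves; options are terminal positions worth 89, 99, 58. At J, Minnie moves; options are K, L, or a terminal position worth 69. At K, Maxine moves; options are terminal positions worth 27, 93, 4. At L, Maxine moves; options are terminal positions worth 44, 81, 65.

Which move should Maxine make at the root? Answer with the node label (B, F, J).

J

C (Maxine): max(37, 32, 11) = 37
D (Maxine): max(87, 45, 43) = 87
E (Maxine): max(93, 3, 75) = 93
B (Minnie): min(37, 87, 93) = 37
G (Maxine): max(35, 41, 6) = 41
H (Maxine): max(55, 84, 17) = 84
I (Maxine): max(89, 99, 58) = 99
F (Minnie): min(41, 84, 99) = 41
K (Maxine): max(27, 93, 4) = 93
L (Maxine): max(44, 81, 65) = 81
J (Minnie): min(93, 81, 69) = 69
Root (Maxine): max(37, 41, 69) = 69
Maxine picks the child with the highest value: J (value 69).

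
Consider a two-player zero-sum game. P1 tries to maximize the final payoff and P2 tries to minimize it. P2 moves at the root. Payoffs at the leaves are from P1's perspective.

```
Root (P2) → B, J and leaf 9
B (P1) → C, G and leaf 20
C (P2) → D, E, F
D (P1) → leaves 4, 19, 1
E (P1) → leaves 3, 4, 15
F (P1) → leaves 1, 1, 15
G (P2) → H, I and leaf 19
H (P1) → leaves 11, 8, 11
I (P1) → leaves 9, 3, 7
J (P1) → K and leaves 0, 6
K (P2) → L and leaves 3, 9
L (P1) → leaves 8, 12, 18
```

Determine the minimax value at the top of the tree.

D (P1): max(4, 19, 1) = 19
E (P1): max(3, 4, 15) = 15
F (P1): max(1, 1, 15) = 15
C (P2): min(19, 15, 15) = 15
H (P1): max(11, 8, 11) = 11
I (P1): max(9, 3, 7) = 9
G (P2): min(11, 9, 19) = 9
B (P1): max(15, 9, 20) = 20
L (P1): max(8, 12, 18) = 18
K (P2): min(18, 3, 9) = 3
J (P1): max(3, 0, 6) = 6
Root (P2): min(20, 6, 9) = 6

6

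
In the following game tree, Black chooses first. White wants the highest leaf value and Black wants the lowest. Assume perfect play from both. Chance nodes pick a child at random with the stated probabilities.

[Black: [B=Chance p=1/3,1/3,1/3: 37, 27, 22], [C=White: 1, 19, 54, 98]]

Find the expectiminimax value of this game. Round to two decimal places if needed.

B (Chance): 1/3·37 + 1/3·27 + 1/3·22 = 28.67
C (White): max(1, 19, 54, 98) = 98
Root (Black): min(28.67, 98) = 28.67

28.67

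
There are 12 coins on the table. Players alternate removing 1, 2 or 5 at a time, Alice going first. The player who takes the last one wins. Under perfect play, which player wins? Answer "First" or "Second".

W/L table (W = player to move can force a win):
i:   0  1  2  3  4  5  6  7  8  9 10 11 12
     L  W  W  L  W  W  L  W  W  L  W  W  L
Position 12 is L, so the second player wins.

Second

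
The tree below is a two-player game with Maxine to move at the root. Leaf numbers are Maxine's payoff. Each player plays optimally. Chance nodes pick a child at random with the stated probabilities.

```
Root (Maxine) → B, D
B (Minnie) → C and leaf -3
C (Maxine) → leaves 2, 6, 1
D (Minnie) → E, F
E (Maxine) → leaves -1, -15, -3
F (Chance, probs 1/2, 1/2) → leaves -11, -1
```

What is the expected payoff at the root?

C (Maxine): max(2, 6, 1) = 6
B (Minnie): min(6, -3) = -3
E (Maxine): max(-1, -15, -3) = -1
F (Chance): 1/2·-11 + 1/2·-1 = -6
D (Minnie): min(-1, -6) = -6
Root (Maxine): max(-3, -6) = -3

-3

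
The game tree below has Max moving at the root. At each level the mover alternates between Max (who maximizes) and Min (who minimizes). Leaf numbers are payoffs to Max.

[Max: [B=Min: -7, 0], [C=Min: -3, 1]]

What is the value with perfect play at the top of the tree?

B (Min): min(-7, 0) = -7
C (Min): min(-3, 1) = -3
Root (Max): max(-7, -3) = -3

-3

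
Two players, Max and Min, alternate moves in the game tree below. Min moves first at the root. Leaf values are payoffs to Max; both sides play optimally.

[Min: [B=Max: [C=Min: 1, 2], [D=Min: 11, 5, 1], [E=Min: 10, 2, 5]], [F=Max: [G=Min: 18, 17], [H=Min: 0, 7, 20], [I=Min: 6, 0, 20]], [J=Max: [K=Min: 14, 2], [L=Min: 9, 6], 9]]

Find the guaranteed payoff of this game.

2

C (Min): min(1, 2) = 1
D (Min): min(11, 5, 1) = 1
E (Min): min(10, 2, 5) = 2
B (Max): max(1, 1, 2) = 2
G (Min): min(18, 17) = 17
H (Min): min(0, 7, 20) = 0
I (Min): min(6, 0, 20) = 0
F (Max): max(17, 0, 0) = 17
K (Min): min(14, 2) = 2
L (Min): min(9, 6) = 6
J (Max): max(2, 6, 9) = 9
Root (Min): min(2, 17, 9) = 2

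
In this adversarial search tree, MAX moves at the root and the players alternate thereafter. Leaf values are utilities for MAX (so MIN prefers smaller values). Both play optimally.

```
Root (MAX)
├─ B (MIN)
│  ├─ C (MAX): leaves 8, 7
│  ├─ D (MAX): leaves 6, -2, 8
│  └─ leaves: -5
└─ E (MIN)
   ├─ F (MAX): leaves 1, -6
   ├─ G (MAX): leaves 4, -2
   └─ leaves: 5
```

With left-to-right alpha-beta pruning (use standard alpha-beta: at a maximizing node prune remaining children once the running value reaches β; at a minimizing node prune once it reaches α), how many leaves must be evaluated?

C [α=-∞,β=+∞]: v=8
D [α=-∞,β=8]: v=8
B [α=-∞,β=+∞]: v=-5
F [α=-5,β=+∞]: v=1
G [α=-5,β=1]: v=4 after child 1 ≥ β → β-cutoff, skip 1
E [α=-5,β=+∞]: v=1
Root [α=-∞,β=+∞]: v=1
Leaves evaluated: 10 of 11.

10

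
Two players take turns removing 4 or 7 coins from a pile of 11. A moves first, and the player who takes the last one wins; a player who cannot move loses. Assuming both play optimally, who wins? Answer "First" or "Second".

W/L table (W = player to move can force a win):
i:   0  1  2  3  4  5  6  7  8  9 10 11
     L  L  L  L  W  W  W  W  W  W  W  L
Position 11 is L, so the second player wins.

Second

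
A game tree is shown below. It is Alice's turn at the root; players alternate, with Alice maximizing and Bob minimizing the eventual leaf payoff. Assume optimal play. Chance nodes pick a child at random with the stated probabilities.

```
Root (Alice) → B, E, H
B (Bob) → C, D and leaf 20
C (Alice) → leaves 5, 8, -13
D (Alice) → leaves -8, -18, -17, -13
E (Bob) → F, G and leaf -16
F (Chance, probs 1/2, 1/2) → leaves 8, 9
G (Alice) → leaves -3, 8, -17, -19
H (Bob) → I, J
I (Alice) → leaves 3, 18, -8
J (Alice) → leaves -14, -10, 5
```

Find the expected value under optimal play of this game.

C (Alice): max(5, 8, -13) = 8
D (Alice): max(-8, -18, -17, -13) = -8
B (Bob): min(8, -8, 20) = -8
F (Chance): 1/2·8 + 1/2·9 = 8.5
G (Alice): max(-3, 8, -17, -19) = 8
E (Bob): min(8.5, 8, -16) = -16
I (Alice): max(3, 18, -8) = 18
J (Alice): max(-14, -10, 5) = 5
H (Bob): min(18, 5) = 5
Root (Alice): max(-8, -16, 5) = 5

5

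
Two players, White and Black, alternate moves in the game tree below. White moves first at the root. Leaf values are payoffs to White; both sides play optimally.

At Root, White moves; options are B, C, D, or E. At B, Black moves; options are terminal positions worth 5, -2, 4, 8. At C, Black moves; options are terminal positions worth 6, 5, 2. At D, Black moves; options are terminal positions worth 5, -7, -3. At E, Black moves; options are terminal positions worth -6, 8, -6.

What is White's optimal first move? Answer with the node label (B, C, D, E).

C

B (Black): min(5, -2, 4, 8) = -2
C (Black): min(6, 5, 2) = 2
D (Black): min(5, -7, -3) = -7
E (Black): min(-6, 8, -6) = -6
Root (White): max(-2, 2, -7, -6) = 2
White picks the child with the highest value: C (value 2).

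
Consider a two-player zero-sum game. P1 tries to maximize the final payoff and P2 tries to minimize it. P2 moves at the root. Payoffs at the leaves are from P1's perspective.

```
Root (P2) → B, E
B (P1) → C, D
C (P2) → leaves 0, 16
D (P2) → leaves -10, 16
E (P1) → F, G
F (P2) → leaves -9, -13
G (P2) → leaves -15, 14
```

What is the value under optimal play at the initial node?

C (P2): min(0, 16) = 0
D (P2): min(-10, 16) = -10
B (P1): max(0, -10) = 0
F (P2): min(-9, -13) = -13
G (P2): min(-15, 14) = -15
E (P1): max(-13, -15) = -13
Root (P2): min(0, -13) = -13

-13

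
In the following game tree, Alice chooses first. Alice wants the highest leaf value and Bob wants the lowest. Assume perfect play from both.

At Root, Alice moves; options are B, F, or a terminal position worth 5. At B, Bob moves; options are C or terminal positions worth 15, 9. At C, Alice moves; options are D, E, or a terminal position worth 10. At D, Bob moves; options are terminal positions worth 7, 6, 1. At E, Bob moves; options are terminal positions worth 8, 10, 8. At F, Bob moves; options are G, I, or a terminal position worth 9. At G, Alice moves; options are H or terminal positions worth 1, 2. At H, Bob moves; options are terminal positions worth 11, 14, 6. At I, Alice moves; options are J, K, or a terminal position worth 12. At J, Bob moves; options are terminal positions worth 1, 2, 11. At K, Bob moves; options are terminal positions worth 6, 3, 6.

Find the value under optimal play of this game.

9

D (Bob): min(7, 6, 1) = 1
E (Bob): min(8, 10, 8) = 8
C (Alice): max(1, 8, 10) = 10
B (Bob): min(10, 15, 9) = 9
H (Bob): min(11, 14, 6) = 6
G (Alice): max(6, 1, 2) = 6
J (Bob): min(1, 2, 11) = 1
K (Bob): min(6, 3, 6) = 3
I (Alice): max(1, 3, 12) = 12
F (Bob): min(6, 12, 9) = 6
Root (Alice): max(9, 6, 5) = 9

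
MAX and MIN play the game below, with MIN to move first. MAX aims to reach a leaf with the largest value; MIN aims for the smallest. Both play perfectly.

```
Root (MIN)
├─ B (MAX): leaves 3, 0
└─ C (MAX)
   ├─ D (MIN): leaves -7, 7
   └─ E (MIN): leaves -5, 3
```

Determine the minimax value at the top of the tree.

-5

B (MAX): max(3, 0) = 3
D (MIN): min(-7, 7) = -7
E (MIN): min(-5, 3) = -5
C (MAX): max(-7, -5) = -5
Root (MIN): min(3, -5) = -5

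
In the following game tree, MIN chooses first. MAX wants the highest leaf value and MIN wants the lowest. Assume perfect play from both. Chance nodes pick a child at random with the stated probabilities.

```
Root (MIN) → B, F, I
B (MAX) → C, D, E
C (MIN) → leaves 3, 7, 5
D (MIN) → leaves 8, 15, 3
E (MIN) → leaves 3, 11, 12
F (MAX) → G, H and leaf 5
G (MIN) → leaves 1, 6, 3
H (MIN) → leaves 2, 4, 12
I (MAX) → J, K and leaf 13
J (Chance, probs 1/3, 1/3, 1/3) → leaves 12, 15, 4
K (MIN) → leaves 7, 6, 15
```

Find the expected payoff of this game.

C (MIN): min(3, 7, 5) = 3
D (MIN): min(8, 15, 3) = 3
E (MIN): min(3, 11, 12) = 3
B (MAX): max(3, 3, 3) = 3
G (MIN): min(1, 6, 3) = 1
H (MIN): min(2, 4, 12) = 2
F (MAX): max(1, 2, 5) = 5
J (Chance): 1/3·12 + 1/3·15 + 1/3·4 = 10.33
K (MIN): min(7, 6, 15) = 6
I (MAX): max(10.33, 6, 13) = 13
Root (MIN): min(3, 5, 13) = 3

3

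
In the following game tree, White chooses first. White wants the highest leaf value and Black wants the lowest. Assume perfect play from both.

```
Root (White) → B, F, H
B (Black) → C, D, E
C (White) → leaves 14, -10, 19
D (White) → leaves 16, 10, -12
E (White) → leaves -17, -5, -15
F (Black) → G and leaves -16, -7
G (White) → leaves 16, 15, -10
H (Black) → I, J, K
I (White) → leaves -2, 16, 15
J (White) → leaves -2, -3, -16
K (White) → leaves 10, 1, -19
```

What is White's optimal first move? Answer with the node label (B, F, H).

C (White): max(14, -10, 19) = 19
D (White): max(16, 10, -12) = 16
E (White): max(-17, -5, -15) = -5
B (Black): min(19, 16, -5) = -5
G (White): max(16, 15, -10) = 16
F (Black): min(16, -16, -7) = -16
I (White): max(-2, 16, 15) = 16
J (White): max(-2, -3, -16) = -2
K (White): max(10, 1, -19) = 10
H (Black): min(16, -2, 10) = -2
Root (White): max(-5, -16, -2) = -2
White picks the child with the highest value: H (value -2).

H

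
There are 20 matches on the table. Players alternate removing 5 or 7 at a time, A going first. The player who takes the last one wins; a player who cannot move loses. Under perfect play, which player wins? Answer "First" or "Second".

First

Mark each pile size as W (mover wins) or L (mover loses):
i:   0  1  2  3  4  5  6  7  8  9 10 11 12 13 14 15 16 17 18 19 20
     L  L  L  L  L  W  W  W  W  W  W  W  L  L  L  L  L  W  W  W  W
Position 20 is W, so the first player wins.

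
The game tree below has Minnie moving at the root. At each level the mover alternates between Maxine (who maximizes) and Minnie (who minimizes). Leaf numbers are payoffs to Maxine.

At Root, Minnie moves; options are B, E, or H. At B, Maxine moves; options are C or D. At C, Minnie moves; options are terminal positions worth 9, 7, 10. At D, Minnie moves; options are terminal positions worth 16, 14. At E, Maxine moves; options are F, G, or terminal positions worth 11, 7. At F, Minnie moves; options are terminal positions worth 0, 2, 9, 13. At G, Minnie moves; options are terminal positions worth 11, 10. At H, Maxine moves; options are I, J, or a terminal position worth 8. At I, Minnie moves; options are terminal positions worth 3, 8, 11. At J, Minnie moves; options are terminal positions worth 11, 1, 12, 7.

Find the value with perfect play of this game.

C (Minnie): min(9, 7, 10) = 7
D (Minnie): min(16, 14) = 14
B (Maxine): max(7, 14) = 14
F (Minnie): min(0, 2, 9, 13) = 0
G (Minnie): min(11, 10) = 10
E (Maxine): max(0, 10, 11, 7) = 11
I (Minnie): min(3, 8, 11) = 3
J (Minnie): min(11, 1, 12, 7) = 1
H (Maxine): max(3, 1, 8) = 8
Root (Minnie): min(14, 11, 8) = 8

8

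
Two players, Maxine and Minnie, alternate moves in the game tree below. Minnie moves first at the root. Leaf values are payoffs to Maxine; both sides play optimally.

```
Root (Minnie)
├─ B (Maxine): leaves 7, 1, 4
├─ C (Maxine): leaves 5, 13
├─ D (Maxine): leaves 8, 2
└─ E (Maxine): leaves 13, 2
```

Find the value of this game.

B (Maxine): max(7, 1, 4) = 7
C (Maxine): max(5, 13) = 13
D (Maxine): max(8, 2) = 8
E (Maxine): max(13, 2) = 13
Root (Minnie): min(7, 13, 8, 13) = 7

7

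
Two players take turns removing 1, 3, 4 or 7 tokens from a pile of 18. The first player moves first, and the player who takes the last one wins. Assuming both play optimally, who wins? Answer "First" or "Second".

Second

Compute winning (W) and losing (L) positions by backward induction:
i:   0  1  2  3  4  5  6  7  8  9 10 11 12 13 14 15 16 17 18
     L  W  L  W  W  W  W  W  L  W  L  W  W  W  W  W  L  W  L
Position 18 is L, so the second player wins.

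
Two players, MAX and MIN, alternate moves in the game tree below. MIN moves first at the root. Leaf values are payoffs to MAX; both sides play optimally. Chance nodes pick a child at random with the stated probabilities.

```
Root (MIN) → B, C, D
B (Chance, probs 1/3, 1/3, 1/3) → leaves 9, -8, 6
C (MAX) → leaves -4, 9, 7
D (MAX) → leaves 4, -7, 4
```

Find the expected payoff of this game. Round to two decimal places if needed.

B (Chance): 1/3·9 + 1/3·-8 + 1/3·6 = 2.33
C (MAX): max(-4, 9, 7) = 9
D (MAX): max(4, -7, 4) = 4
Root (MIN): min(2.33, 9, 4) = 2.33

2.33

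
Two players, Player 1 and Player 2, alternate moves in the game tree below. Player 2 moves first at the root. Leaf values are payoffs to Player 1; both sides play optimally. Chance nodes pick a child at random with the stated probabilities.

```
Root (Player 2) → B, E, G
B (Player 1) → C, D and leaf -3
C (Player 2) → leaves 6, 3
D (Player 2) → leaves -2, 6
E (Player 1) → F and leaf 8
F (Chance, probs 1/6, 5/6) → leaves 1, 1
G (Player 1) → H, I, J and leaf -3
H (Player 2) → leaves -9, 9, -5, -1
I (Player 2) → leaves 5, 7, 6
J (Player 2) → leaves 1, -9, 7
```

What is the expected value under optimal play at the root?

C (Player 2): min(6, 3) = 3
D (Player 2): min(-2, 6) = -2
B (Player 1): max(3, -2, -3) = 3
F (Chance): 1/6·1 + 5/6·1 = 1
E (Player 1): max(1, 8) = 8
H (Player 2): min(-9, 9, -5, -1) = -9
I (Player 2): min(5, 7, 6) = 5
J (Player 2): min(1, -9, 7) = -9
G (Player 1): max(-9, 5, -9, -3) = 5
Root (Player 2): min(3, 8, 5) = 3

3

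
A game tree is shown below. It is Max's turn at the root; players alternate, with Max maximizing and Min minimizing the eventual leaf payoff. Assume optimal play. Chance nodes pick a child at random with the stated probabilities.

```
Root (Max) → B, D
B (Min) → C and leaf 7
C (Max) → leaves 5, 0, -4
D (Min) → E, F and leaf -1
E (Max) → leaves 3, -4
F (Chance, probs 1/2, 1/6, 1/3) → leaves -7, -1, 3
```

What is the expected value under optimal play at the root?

C (Max): max(5, 0, -4) = 5
B (Min): min(5, 7) = 5
E (Max): max(3, -4) = 3
F (Chance): 1/2·-7 + 1/6·-1 + 1/3·3 = -2.67
D (Min): min(3, -2.67, -1) = -2.67
Root (Max): max(5, -2.67) = 5

5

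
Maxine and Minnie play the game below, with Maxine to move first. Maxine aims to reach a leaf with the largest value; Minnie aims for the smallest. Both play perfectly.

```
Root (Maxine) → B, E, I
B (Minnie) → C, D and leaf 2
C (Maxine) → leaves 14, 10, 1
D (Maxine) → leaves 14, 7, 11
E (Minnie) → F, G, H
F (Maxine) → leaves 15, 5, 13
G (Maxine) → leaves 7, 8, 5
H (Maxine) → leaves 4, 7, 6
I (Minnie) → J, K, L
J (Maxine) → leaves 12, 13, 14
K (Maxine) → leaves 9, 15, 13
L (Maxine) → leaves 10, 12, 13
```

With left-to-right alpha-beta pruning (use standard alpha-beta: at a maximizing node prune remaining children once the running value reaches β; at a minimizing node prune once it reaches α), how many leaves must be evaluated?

C [α=-∞,β=+∞]: v=14
D [α=-∞,β=14]: v=14 after child 1 ≥ β → β-cutoff, skip 2
B [α=-∞,β=+∞]: v=2
F [α=2,β=+∞]: v=15
G [α=2,β=15]: v=8
H [α=2,β=8]: v=7
E [α=2,β=+∞]: v=7
J [α=7,β=+∞]: v=14
K [α=7,β=14]: v=15 after child 2 ≥ β → β-cutoff, skip 1
L [α=7,β=14]: v=13
I [α=7,β=+∞]: v=13
Root [α=-∞,β=+∞]: v=13
Leaves evaluated: 22 of 25.

22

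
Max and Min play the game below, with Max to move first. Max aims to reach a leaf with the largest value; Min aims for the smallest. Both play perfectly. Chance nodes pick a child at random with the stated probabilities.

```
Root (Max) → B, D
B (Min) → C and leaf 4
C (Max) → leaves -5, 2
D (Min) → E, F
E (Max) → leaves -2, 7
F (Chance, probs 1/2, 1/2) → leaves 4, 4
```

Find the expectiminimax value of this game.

C (Max): max(-5, 2) = 2
B (Min): min(2, 4) = 2
E (Max): max(-2, 7) = 7
F (Chance): 1/2·4 + 1/2·4 = 4
D (Min): min(7, 4) = 4
Root (Max): max(2, 4) = 4

4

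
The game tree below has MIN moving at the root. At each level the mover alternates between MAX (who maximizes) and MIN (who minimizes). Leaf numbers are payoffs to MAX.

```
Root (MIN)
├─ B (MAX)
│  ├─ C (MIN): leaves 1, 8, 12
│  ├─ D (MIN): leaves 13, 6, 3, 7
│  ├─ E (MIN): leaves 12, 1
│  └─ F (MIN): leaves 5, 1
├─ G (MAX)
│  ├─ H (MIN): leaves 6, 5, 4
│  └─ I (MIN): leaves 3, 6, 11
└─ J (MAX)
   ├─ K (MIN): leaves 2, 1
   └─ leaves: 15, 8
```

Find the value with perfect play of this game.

3

C (MIN): min(1, 8, 12) = 1
D (MIN): min(13, 6, 3, 7) = 3
E (MIN): min(12, 1) = 1
F (MIN): min(5, 1) = 1
B (MAX): max(1, 3, 1, 1) = 3
H (MIN): min(6, 5, 4) = 4
I (MIN): min(3, 6, 11) = 3
G (MAX): max(4, 3) = 4
K (MIN): min(2, 1) = 1
J (MAX): max(1, 15, 8) = 15
Root (MIN): min(3, 4, 15) = 3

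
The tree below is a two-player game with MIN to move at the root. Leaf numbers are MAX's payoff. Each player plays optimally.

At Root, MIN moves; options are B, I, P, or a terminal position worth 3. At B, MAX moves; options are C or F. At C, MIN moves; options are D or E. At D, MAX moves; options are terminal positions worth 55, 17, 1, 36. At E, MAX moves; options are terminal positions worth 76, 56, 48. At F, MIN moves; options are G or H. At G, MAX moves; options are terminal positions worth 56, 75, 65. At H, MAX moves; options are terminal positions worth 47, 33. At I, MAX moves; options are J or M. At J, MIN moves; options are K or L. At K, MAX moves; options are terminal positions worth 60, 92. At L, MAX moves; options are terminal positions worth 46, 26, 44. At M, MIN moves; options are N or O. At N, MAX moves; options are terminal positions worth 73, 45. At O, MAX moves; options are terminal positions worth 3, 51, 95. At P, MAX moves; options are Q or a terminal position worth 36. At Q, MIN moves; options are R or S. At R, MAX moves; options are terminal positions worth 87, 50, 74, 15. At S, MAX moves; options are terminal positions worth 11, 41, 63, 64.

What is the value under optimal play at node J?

K: max(60, 92) = 92
L: max(46, 26, 44) = 46
J: min(92, 46) = 46

46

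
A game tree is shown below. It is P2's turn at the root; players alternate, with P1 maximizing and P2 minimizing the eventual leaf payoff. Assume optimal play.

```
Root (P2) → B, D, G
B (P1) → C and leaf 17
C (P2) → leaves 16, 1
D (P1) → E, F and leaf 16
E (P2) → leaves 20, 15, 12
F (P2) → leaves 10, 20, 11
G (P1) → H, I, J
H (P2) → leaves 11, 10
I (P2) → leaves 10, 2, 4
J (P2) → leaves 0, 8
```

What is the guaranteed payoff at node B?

C: min(16, 1) = 1
B: max(1, 17) = 17

17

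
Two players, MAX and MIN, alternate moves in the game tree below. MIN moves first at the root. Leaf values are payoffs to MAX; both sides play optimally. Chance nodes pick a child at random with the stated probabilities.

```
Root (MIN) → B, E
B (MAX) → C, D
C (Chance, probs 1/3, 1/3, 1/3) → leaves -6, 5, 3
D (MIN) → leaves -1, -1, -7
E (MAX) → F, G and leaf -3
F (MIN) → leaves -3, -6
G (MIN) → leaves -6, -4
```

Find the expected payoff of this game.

-3

C (Chance): 1/3·-6 + 1/3·5 + 1/3·3 = 0.67
D (MIN): min(-1, -1, -7) = -7
B (MAX): max(0.67, -7) = 0.67
F (MIN): min(-3, -6) = -6
G (MIN): min(-6, -4) = -6
E (MAX): max(-6, -6, -3) = -3
Root (MIN): min(0.67, -3) = -3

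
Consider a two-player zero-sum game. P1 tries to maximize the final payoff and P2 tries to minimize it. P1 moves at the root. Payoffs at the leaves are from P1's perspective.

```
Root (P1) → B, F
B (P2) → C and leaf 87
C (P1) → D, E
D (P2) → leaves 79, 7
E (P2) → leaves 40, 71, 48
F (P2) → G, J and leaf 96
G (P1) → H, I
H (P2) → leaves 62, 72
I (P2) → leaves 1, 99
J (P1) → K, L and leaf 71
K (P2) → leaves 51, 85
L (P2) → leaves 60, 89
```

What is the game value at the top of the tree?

D (P2): min(79, 7) = 7
E (P2): min(40, 71, 48) = 40
C (P1): max(7, 40) = 40
B (P2): min(40, 87) = 40
H (P2): min(62, 72) = 62
I (P2): min(1, 99) = 1
G (P1): max(62, 1) = 62
K (P2): min(51, 85) = 51
L (P2): min(60, 89) = 60
J (P1): max(51, 60, 71) = 71
F (P2): min(62, 71, 96) = 62
Root (P1): max(40, 62) = 62

62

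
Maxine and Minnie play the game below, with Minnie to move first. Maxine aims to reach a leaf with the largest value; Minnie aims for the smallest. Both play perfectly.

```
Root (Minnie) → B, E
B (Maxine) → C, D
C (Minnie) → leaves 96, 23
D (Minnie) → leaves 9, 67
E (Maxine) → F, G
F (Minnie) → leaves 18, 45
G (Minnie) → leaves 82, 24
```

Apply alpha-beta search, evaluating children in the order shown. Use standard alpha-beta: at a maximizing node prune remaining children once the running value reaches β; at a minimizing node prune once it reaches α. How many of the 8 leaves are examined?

7

C [α=-∞,β=+∞]: v=23
D [α=23,β=+∞]: v=9 after child 1 ≤ α → α-cutoff, skip 1
B [α=-∞,β=+∞]: v=23
F [α=-∞,β=23]: v=18
G [α=18,β=23]: v=24
E [α=-∞,β=23]: v=24
Root [α=-∞,β=+∞]: v=23
Leaves evaluated: 7 of 8.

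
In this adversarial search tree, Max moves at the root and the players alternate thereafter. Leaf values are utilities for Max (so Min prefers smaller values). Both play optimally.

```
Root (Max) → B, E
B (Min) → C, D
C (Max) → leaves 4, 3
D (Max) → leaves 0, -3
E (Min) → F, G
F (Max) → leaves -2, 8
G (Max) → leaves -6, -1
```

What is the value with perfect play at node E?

F: max(-2, 8) = 8
G: max(-6, -1) = -1
E: min(8, -1) = -1

-1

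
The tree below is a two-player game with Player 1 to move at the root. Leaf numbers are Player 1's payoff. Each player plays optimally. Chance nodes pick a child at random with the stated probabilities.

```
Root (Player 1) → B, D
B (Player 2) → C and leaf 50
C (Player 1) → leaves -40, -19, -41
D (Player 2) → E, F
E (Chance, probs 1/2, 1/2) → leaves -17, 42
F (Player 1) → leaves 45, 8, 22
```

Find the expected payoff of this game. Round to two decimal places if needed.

12.5

C (Player 1): max(-40, -19, -41) = -19
B (Player 2): min(-19, 50) = -19
E (Chance): 1/2·-17 + 1/2·42 = 12.5
F (Player 1): max(45, 8, 22) = 45
D (Player 2): min(12.5, 45) = 12.5
Root (Player 1): max(-19, 12.5) = 12.5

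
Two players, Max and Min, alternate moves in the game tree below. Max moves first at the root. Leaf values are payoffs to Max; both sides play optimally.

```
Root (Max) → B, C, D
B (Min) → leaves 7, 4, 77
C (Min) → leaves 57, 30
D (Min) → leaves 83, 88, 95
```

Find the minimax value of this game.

B (Min): min(7, 4, 77) = 4
C (Min): min(57, 30) = 30
D (Min): min(83, 88, 95) = 83
Root (Max): max(4, 30, 83) = 83

83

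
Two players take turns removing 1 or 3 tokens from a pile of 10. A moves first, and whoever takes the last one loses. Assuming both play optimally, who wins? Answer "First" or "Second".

Positions where the player to move wins (W) vs loses (L):
i:   0  1  2  3  4  5  6  7  8  9 10
     W  L  W  L  W  L  W  L  W  L  W
Position 10 is W, so the first player wins.

First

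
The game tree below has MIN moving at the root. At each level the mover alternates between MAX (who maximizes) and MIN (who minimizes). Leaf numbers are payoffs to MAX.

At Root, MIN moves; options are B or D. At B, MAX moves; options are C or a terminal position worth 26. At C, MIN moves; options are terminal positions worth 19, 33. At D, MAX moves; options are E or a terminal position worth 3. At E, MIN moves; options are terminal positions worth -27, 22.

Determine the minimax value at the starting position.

3

C (MIN): min(19, 33) = 19
B (MAX): max(19, 26) = 26
E (MIN): min(-27, 22) = -27
D (MAX): max(-27, 3) = 3
Root (MIN): min(26, 3) = 3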